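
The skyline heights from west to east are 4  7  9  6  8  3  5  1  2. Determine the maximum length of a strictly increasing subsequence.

3

Track the smallest tail for each achievable length (strict):
4 → extends → [4]
7 → extends → [4, 7]
9 → extends → [4, 7, 9]
6 → replaces 7 → [4, 6, 9]
8 → replaces 9 → [4, 6, 8]
3 → replaces 4 → [3, 6, 8]
5 → replaces 6 → [3, 5, 8]
1 → replaces 3 → [1, 5, 8]
2 → replaces 5 → [1, 2, 8]
Three tails, so the longest strictly increasing subsequence has length 3 (e.g. 4, 7, 9).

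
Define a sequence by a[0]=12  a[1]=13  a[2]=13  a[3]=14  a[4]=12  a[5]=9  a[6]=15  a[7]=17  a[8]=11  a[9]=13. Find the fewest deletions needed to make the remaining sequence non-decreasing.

Fewest deletions = n − (longest non-decreasing subsequence).
Patience tails:
12 → extends → [12]
13 → extends → [12, 13]
13 → extends → [12, 13, 13]
14 → extends → [12, 13, 13, 14]
12 → replaces 13 → [12, 12, 13, 14]
9 → replaces 12 → [9, 12, 13, 14]
15 → extends → [9, 12, 13, 14, 15]
17 → extends → [9, 12, 13, 14, 15, 17]
11 → replaces 12 → [9, 11, 13, 14, 15, 17]
13 → replaces 14 → [9, 11, 13, 13, 15, 17]
Longest non-decreasing subsequence has length 6, so deletions = 10 − 6 = 4.

4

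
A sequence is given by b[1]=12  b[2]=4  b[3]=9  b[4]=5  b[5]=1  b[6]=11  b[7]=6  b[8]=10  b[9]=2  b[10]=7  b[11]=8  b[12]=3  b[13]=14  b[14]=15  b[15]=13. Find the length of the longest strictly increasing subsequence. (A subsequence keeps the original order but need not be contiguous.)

Track the smallest tail for each achievable length (strict):
12 → extends → [12]
4 → replaces 12 → [4]
9 → extends → [4, 9]
5 → replaces 9 → [4, 5]
1 → replaces 4 → [1, 5]
11 → extends → [1, 5, 11]
6 → replaces 11 → [1, 5, 6]
10 → extends → [1, 5, 6, 10]
2 → replaces 5 → [1, 2, 6, 10]
7 → replaces 10 → [1, 2, 6, 7]
8 → extends → [1, 2, 6, 7, 8]
3 → replaces 6 → [1, 2, 3, 7, 8]
14 → extends → [1, 2, 3, 7, 8, 14]
15 → extends → [1, 2, 3, 7, 8, 14, 15]
13 → replaces 14 → [1, 2, 3, 7, 8, 13, 15]
Seven tails, so the longest strictly increasing subsequence has length 7 (e.g. 4, 5, 6, 7, 8, 14, 15).

7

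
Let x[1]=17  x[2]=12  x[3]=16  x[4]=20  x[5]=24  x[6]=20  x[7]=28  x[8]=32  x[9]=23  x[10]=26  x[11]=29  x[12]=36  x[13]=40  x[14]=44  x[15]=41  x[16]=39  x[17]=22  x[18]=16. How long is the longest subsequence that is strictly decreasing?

5

Negate each value so 'decreasing' becomes 'increasing', then run patience tails on the negated sequence:
-17 → extends → [-17]
-12 → extends → [-17, -12]
-16 → replaces -12 → [-17, -16]
-20 → replaces -17 → [-20, -16]
-24 → replaces -20 → [-24, -16]
-20 → replaces -16 → [-24, -20]
-28 → replaces -24 → [-28, -20]
-32 → replaces -28 → [-32, -20]
-23 → replaces -20 → [-32, -23]
-26 → replaces -23 → [-32, -26]
-29 → replaces -26 → [-32, -29]
-36 → replaces -32 → [-36, -29]
-40 → replaces -36 → [-40, -29]
-44 → replaces -40 → [-44, -29]
-41 → replaces -29 → [-44, -41]
-39 → extends → [-44, -41, -39]
-22 → extends → [-44, -41, -39, -22]
-16 → extends → [-44, -41, -39, -22, -16]
Five tails, so the longest strictly decreasing subsequence of the original has length 5.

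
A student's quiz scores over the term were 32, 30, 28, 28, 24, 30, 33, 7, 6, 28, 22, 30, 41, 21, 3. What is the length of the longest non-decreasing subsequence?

5

Let dp[i] be the length of the longest such subsequence ending at index i:
i:      1  2  3  4  5  6  7  8  9 10 11 12 13 14 15
a[i]:  32 30 28 28 24 30 33  7  6 28 22 30 41 21  3
dp:     1  1  1  2  1  3  4  1  1  3  2  4  5  2  1
Maximum dp value is 5.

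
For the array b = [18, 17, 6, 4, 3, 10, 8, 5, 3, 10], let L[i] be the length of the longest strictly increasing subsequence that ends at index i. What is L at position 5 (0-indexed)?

dp[i] = 1 + max{dp[j] : j<i, b[j]<b[i]} (or 1 if no such j):
i:      0  1  2  3  4  5  6  7  8  9
b[i]:  18 17  6  4  3 10  8  5  3 10
dp:     1  1  1  1  1  2  2  2  1  3
At index 5 the value is 2.

2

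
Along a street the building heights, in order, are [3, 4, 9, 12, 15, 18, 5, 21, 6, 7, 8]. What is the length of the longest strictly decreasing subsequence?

2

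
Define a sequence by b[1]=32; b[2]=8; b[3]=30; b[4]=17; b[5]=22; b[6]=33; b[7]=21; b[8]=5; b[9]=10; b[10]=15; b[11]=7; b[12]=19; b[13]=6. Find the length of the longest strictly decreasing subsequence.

Let dp[i] be the longest strictly decreasing subsequence ending at i:
i:      1  2  3  4  5  6  7  8  9 10 11 12 13
b[i]:  32  8 30 17 22 33 21  5 10 15  7 19  6
dp:     1  2  2  3  3  1  4  5  5  5  6  5  7
Maximum is 7.

7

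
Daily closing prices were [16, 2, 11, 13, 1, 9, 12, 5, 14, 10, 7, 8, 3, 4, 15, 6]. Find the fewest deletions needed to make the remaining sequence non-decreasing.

Fewest deletions = n − (longest non-decreasing subsequence).
Patience tails:
16 → extends → [16]
2 → replaces 16 → [2]
11 → extends → [2, 11]
13 → extends → [2, 11, 13]
1 → replaces 2 → [1, 11, 13]
9 → replaces 11 → [1, 9, 13]
12 → replaces 13 → [1, 9, 12]
5 → replaces 9 → [1, 5, 12]
14 → extends → [1, 5, 12, 14]
10 → replaces 12 → [1, 5, 10, 14]
7 → replaces 10 → [1, 5, 7, 14]
8 → replaces 14 → [1, 5, 7, 8]
3 → replaces 5 → [1, 3, 7, 8]
4 → replaces 7 → [1, 3, 4, 8]
15 → extends → [1, 3, 4, 8, 15]
6 → replaces 8 → [1, 3, 4, 6, 15]
Longest non-decreasing subsequence has length 5, so deletions = 16 − 5 = 11.

11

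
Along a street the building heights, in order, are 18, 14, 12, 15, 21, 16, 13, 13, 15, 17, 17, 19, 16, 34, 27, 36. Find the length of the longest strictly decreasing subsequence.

Let dp[i] be the longest strictly decreasing subsequence ending at i:
i:      1  2  3  4  5  6  7  8  9 10 11 12 13 14 15 16
a[i]:  18 14 12 15 21 16 13 13 15 17 17 19 16 34 27 36
dp:     1  2  3  2  1  2  3  3  3  2  2  2  3  1  2  1
Maximum is 3.

3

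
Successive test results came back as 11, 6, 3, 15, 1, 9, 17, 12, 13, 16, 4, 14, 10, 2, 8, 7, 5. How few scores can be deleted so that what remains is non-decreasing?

Fewest deletions = n − (longest non-decreasing subsequence).
i:      1  2  3  4  5  6  7  8  9 10 11 12 13 14 15 16 17
a[i]:  11  6  3 15  1  9 17 12 13 16  4 14 10  2  8  7  5
dp:     1  1  1  2  1  2  3  3  4  5  2  5  3  2  3  3  3
max dp = 5, so deletions = 17 − 5 = 12.

12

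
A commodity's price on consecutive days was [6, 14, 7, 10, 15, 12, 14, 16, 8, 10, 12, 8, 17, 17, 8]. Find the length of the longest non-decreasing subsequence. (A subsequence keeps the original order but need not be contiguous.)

Track the smallest tail for each achievable length (allowing ties):
6 → extends → [6]
14 → extends → [6, 14]
7 → replaces 14 → [6, 7]
10 → extends → [6, 7, 10]
15 → extends → [6, 7, 10, 15]
12 → replaces 15 → [6, 7, 10, 12]
14 → extends → [6, 7, 10, 12, 14]
16 → extends → [6, 7, 10, 12, 14, 16]
8 → replaces 10 → [6, 7, 8, 12, 14, 16]
10 → replaces 12 → [6, 7, 8, 10, 14, 16]
12 → replaces 14 → [6, 7, 8, 10, 12, 16]
8 → replaces 10 → [6, 7, 8, 8, 12, 16]
17 → extends → [6, 7, 8, 8, 12, 16, 17]
17 → extends → [6, 7, 8, 8, 12, 16, 17, 17]
8 → replaces 12 → [6, 7, 8, 8, 8, 16, 17, 17]
Eight tails, so the longest non-decreasing subsequence has length 8 (e.g. 6, 7, 10, 12, 14, 16, 17, 17).

8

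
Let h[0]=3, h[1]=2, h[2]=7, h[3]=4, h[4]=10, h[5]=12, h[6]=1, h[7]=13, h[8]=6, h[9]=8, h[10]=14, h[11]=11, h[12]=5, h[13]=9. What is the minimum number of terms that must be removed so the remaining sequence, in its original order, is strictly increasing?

Fewest deletions = n − (longest strictly increasing subsequence).
Patience tails:
3 → extends → [3]
2 → replaces 3 → [2]
7 → extends → [2, 7]
4 → replaces 7 → [2, 4]
10 → extends → [2, 4, 10]
12 → extends → [2, 4, 10, 12]
1 → replaces 2 → [1, 4, 10, 12]
13 → extends → [1, 4, 10, 12, 13]
6 → replaces 10 → [1, 4, 6, 12, 13]
8 → replaces 12 → [1, 4, 6, 8, 13]
14 → extends → [1, 4, 6, 8, 13, 14]
11 → replaces 13 → [1, 4, 6, 8, 11, 14]
5 → replaces 6 → [1, 4, 5, 8, 11, 14]
9 → replaces 11 → [1, 4, 5, 8, 9, 14]
Longest strictly increasing subsequence has length 6, so deletions = 14 − 6 = 8.

8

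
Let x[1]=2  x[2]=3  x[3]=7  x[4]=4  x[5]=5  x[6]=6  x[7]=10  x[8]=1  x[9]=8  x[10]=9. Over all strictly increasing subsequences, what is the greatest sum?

37

Let S[i] be the best sum of a strictly increasing subsequence ending at i:
i:      1  2  3  4  5  6  7  8  9 10
x[i]:   2  3  7  4  5  6 10  1  8  9
S:      2  5 12  9 14 20 30  1 28 37
Maximum is 37 (e.g. 2 + 3 + 4 + 5 + 6 + 8 + 9).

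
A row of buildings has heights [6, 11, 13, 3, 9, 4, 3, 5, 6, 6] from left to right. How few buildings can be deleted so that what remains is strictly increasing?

Fewest deletions = n − (longest strictly increasing subsequence).
i:      1  2  3  4  5  6  7  8  9 10
a[i]:   6 11 13  3  9  4  3  5  6  6
dp:     1  2  3  1  2  2  1  3  4  4
max dp = 4, so deletions = 10 − 4 = 6.

6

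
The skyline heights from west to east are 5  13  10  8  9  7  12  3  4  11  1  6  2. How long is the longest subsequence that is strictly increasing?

4

Track the smallest tail for each achievable length (strict):
5 → extends → [5]
13 → extends → [5, 13]
10 → replaces 13 → [5, 10]
8 → replaces 10 → [5, 8]
9 → extends → [5, 8, 9]
7 → replaces 8 → [5, 7, 9]
12 → extends → [5, 7, 9, 12]
3 → replaces 5 → [3, 7, 9, 12]
4 → replaces 7 → [3, 4, 9, 12]
11 → replaces 12 → [3, 4, 9, 11]
1 → replaces 3 → [1, 4, 9, 11]
6 → replaces 9 → [1, 4, 6, 11]
2 → replaces 4 → [1, 2, 6, 11]
Four tails, so the longest strictly increasing subsequence has length 4 (e.g. 5, 8, 9, 12).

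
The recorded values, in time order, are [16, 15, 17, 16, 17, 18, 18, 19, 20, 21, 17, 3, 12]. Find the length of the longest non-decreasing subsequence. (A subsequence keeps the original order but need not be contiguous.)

Let dp[i] be the length of the longest such subsequence ending at index i:
i:      1  2  3  4  5  6  7  8  9 10 11 12 13
a[i]:  16 15 17 16 17 18 18 19 20 21 17  3 12
dp:     1  1  2  2  3  4  5  6  7  8  4  1  2
Maximum dp value is 8.

8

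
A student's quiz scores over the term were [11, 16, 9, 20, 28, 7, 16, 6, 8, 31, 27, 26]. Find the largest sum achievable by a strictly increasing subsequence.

106

Let S[i] be the best sum of a strictly increasing subsequence ending at i:
i:       1   2   3   4   5   6   7   8   9  10  11  12
a[i]:   11  16   9  20  28   7  16   6   8  31  27  26
S:      11  27   9  47  75   7  27   6  15 106  74  73
Maximum is 106 (e.g. 11 + 16 + 20 + 28 + 31).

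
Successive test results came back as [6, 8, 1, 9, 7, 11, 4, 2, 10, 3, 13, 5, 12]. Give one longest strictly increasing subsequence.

Patience tails give the LIS length; then backtrack through the dp parents:
6 → extends → [6]
8 → extends → [6, 8]
1 → replaces 6 → [1, 8]
9 → extends → [1, 8, 9]
7 → replaces 8 → [1, 7, 9]
11 → extends → [1, 7, 9, 11]
4 → replaces 7 → [1, 4, 9, 11]
2 → replaces 4 → [1, 2, 9, 11]
10 → replaces 11 → [1, 2, 9, 10]
3 → replaces 9 → [1, 2, 3, 10]
13 → extends → [1, 2, 3, 10, 13]
5 → replaces 10 → [1, 2, 3, 5, 13]
12 → replaces 13 → [1, 2, 3, 5, 12]
Length 5; one witness is 6, 8, 9, 11, 13.

6, 8, 9, 11, 13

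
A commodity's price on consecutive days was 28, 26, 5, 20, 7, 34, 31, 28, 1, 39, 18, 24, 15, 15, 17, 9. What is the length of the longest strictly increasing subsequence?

Let dp[i] be the length of the longest such subsequence ending at index i:
i:      1  2  3  4  5  6  7  8  9 10 11 12 13 14 15 16
a[i]:  28 26  5 20  7 34 31 28  1 39 18 24 15 15 17  9
dp:     1  1  1  2  2  3  3  3  1  4  3  4  3  3  4  3
Maximum dp value is 4.

4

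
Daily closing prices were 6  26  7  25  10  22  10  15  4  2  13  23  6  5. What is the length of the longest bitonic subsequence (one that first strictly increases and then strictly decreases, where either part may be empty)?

inc[i] = longest strictly increasing subsequence ending at i; dec[i] = longest strictly decreasing subsequence starting at i:
i:      1  2  3  4  5  6  7  8  9 10 11 12 13 14
a[i]:   6 26  7 25 10 22 10 15  4  2 13 23  6  5
inc:    1  2  2  3  3  4  3  4  1  1  4  5  2  2
dec:    3  7  3  6  3  5  3  4  2  1  3  3  2  1
Best peak at i=2 (value 26): inc=2, dec=7, length 2+7−1 = 8.

8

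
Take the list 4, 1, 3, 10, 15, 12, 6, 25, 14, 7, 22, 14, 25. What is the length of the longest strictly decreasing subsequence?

3

Let dp[i] be the longest strictly decreasing subsequence ending at i:
i:      1  2  3  4  5  6  7  8  9 10 11 12 13
a[i]:   4  1  3 10 15 12  6 25 14  7 22 14 25
dp:     1  2  2  1  1  2  3  1  2  3  2  3  1
Maximum is 3.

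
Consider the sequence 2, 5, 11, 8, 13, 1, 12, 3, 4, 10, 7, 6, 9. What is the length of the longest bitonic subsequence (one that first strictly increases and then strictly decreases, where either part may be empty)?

8

inc[i] = longest strictly increasing subsequence ending at i; dec[i] = longest strictly decreasing subsequence starting at i:
i:      1  2  3  4  5  6  7  8  9 10 11 12 13
a[i]:   2  5 11  8 13  1 12  3  4 10  7  6  9
inc:    1  2  3  3  4  1  4  2  3  4  4  4  5
dec:    2  2  4  3  5  1  4  1  1  3  2  1  1
Best peak at i=5 (value 13): inc=4, dec=5, length 4+5−1 = 8.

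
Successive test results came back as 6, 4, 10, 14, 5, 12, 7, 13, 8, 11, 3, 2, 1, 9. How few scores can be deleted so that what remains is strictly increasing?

9

Fewest deletions = n − (longest strictly increasing subsequence).
i:      1  2  3  4  5  6  7  8  9 10 11 12 13 14
a[i]:   6  4 10 14  5 12  7 13  8 11  3  2  1  9
dp:     1  1  2  3  2  3  3  4  4  5  1  1  1  5
max dp = 5, so deletions = 14 − 5 = 9.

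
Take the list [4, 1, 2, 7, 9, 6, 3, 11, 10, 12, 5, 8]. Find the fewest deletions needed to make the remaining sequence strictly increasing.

6

Fewest deletions = n − (longest strictly increasing subsequence).
Patience tails:
4 → extends → [4]
1 → replaces 4 → [1]
2 → extends → [1, 2]
7 → extends → [1, 2, 7]
9 → extends → [1, 2, 7, 9]
6 → replaces 7 → [1, 2, 6, 9]
3 → replaces 6 → [1, 2, 3, 9]
11 → extends → [1, 2, 3, 9, 11]
10 → replaces 11 → [1, 2, 3, 9, 10]
12 → extends → [1, 2, 3, 9, 10, 12]
5 → replaces 9 → [1, 2, 3, 5, 10, 12]
8 → replaces 10 → [1, 2, 3, 5, 8, 12]
Longest strictly increasing subsequence has length 6, so deletions = 12 − 6 = 6.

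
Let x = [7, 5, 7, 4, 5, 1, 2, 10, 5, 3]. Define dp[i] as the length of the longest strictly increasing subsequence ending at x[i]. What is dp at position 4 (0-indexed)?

dp[i] = 1 + max{dp[j] : j<i, x[j]<x[i]} (or 1 if no such j):
i:      0  1  2  3  4  5  6  7  8  9
x[i]:   7  5  7  4  5  1  2 10  5  3
dp:     1  1  2  1  2  1  2  3  3  3
At index 4 the value is 2.

2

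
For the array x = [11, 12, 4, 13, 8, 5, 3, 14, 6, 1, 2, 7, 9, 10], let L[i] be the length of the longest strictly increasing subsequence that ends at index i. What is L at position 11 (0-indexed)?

dp[i] = 1 + max{dp[j] : j<i, x[j]<x[i]} (or 1 if no such j):
i:      0  1  2  3  4  5  6  7  8  9 10 11 12 13
x[i]:  11 12  4 13  8  5  3 14  6  1  2  7  9 10
dp:     1  2  1  3  2  2  1  4  3  1  2  4  5  6
At index 11 the value is 4.

4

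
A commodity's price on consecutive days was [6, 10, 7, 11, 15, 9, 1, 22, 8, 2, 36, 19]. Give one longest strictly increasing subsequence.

Patience tails give the LIS length; then backtrack through the dp parents:
6 → extends → [6]
10 → extends → [6, 10]
7 → replaces 10 → [6, 7]
11 → extends → [6, 7, 11]
15 → extends → [6, 7, 11, 15]
9 → replaces 11 → [6, 7, 9, 15]
1 → replaces 6 → [1, 7, 9, 15]
22 → extends → [1, 7, 9, 15, 22]
8 → replaces 9 → [1, 7, 8, 15, 22]
2 → replaces 7 → [1, 2, 8, 15, 22]
36 → extends → [1, 2, 8, 15, 22, 36]
19 → replaces 22 → [1, 2, 8, 15, 19, 36]
Length 6; one witness is 6, 10, 11, 15, 22, 36.

6, 10, 11, 15, 22, 36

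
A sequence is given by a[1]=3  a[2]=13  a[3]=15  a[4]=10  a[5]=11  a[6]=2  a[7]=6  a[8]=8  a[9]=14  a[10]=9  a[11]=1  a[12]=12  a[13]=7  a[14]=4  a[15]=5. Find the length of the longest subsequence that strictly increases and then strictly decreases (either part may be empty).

inc[i] = longest strictly increasing subsequence ending at i; dec[i] = longest strictly decreasing subsequence starting at i:
i:      1  2  3  4  5  6  7  8  9 10 11 12 13 14 15
a[i]:   3 13 15 10 11  2  6  8 14  9  1 12  7  4  5
inc:    1  2  3  2  3  1  2  3  4  4  1  5  3  2  3
dec:    3  5  5  4  4  2  2  3  4  3  1  3  2  1  1
Best peak at i=3 (value 15): inc=3, dec=5, length 3+5−1 = 7.

7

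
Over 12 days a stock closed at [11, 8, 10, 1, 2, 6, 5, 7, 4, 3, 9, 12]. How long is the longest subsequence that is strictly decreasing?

6

Negate each value so 'decreasing' becomes 'increasing', then run patience tails on the negated sequence:
-11 → extends → [-11]
-8 → extends → [-11, -8]
-10 → replaces -8 → [-11, -10]
-1 → extends → [-11, -10, -1]
-2 → replaces -1 → [-11, -10, -2]
-6 → replaces -2 → [-11, -10, -6]
-5 → extends → [-11, -10, -6, -5]
-7 → replaces -6 → [-11, -10, -7, -5]
-4 → extends → [-11, -10, -7, -5, -4]
-3 → extends → [-11, -10, -7, -5, -4, -3]
-9 → replaces -7 → [-11, -10, -9, -5, -4, -3]
-12 → replaces -11 → [-12, -10, -9, -5, -4, -3]
Six tails, so the longest strictly decreasing subsequence of the original has length 6.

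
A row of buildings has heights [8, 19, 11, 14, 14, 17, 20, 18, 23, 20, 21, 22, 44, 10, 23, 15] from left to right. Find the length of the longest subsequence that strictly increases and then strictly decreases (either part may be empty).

inc[i] = longest strictly increasing subsequence ending at i; dec[i] = longest strictly decreasing subsequence starting at i:
i:      1  2  3  4  5  6  7  8  9 10 11 12 13 14 15 16
a[i]:   8 19 11 14 14 17 20 18 23 20 21 22 44 10 23 15
inc:    1  2  2  3  3  4  5  5  6  6  7  8  9  2  9  4
dec:    1  3  2  2  2  2  3  2  3  2  2  2  3  1  2  1
Best peak at i=13 (value 44): inc=9, dec=3, length 9+3−1 = 11.

11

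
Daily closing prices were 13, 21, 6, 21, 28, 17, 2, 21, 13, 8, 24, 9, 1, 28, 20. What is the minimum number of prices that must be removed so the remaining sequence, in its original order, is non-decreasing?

9

Fewest deletions = n − (longest non-decreasing subsequence).
i:      1  2  3  4  5  6  7  8  9 10 11 12 13 14 15
a[i]:  13 21  6 21 28 17  2 21 13  8 24  9  1 28 20
dp:     1  2  1  3  4  2  1  4  2  2  5  3  1  6  4
max dp = 6, so deletions = 15 − 6 = 9.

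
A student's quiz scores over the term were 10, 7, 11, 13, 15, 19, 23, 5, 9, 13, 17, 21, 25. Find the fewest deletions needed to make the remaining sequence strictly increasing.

6

Fewest deletions = n − (longest strictly increasing subsequence).
i:      1  2  3  4  5  6  7  8  9 10 11 12 13
a[i]:  10  7 11 13 15 19 23  5  9 13 17 21 25
dp:     1  1  2  3  4  5  6  1  2  3  5  6  7
max dp = 7, so deletions = 13 − 7 = 6.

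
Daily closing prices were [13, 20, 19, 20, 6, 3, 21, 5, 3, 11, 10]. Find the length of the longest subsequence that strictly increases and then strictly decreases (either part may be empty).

inc[i] = longest strictly increasing subsequence ending at i; dec[i] = longest strictly decreasing subsequence starting at i:
i:      1  2  3  4  5  6  7  8  9 10 11
a[i]:  13 20 19 20  6  3 21  5  3 11 10
inc:    1  2  2  3  1  1  4  2  1  3  3
dec:    4  5  4  4  3  1  3  2  1  2  1
Best peak at i=2 (value 20): inc=2, dec=5, length 2+5−1 = 6.

6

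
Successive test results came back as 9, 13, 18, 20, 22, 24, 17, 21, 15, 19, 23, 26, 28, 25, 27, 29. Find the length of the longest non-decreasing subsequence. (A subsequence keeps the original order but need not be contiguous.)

9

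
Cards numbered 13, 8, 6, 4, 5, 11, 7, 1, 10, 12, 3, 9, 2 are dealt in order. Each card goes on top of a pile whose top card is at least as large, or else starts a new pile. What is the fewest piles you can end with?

Place each on the leftmost legal pile:
13 → new pile 1 (tops now [13])
8 → pile 1 (tops now [8])
6 → pile 1 (tops now [6])
4 → pile 1 (tops now [4])
5 → new pile 2 (tops now [4, 5])
11 → new pile 3 (tops now [4, 5, 11])
7 → pile 3 (tops now [4, 5, 7])
1 → pile 1 (tops now [1, 5, 7])
10 → new pile 4 (tops now [1, 5, 7, 10])
12 → new pile 5 (tops now [1, 5, 7, 10, 12])
3 → pile 2 (tops now [1, 3, 7, 10, 12])
9 → pile 4 (tops now [1, 3, 7, 9, 12])
2 → pile 2 (tops now [1, 2, 7, 9, 12])
Five piles.

5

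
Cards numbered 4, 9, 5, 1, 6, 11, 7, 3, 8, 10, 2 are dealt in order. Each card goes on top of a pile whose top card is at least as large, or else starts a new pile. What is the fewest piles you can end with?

Place each on the leftmost legal pile:
4 → new pile 1 (tops now [4])
9 → new pile 2 (tops now [4, 9])
5 → pile 2 (tops now [4, 5])
1 → pile 1 (tops now [1, 5])
6 → new pile 3 (tops now [1, 5, 6])
11 → new pile 4 (tops now [1, 5, 6, 11])
7 → pile 4 (tops now [1, 5, 6, 7])
3 → pile 2 (tops now [1, 3, 6, 7])
8 → new pile 5 (tops now [1, 3, 6, 7, 8])
10 → new pile 6 (tops now [1, 3, 6, 7, 8, 10])
2 → pile 2 (tops now [1, 2, 6, 7, 8, 10])
Six piles.

6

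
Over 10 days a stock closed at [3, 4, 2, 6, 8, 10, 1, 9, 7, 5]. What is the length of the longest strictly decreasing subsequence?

Let dp[i] be the longest strictly decreasing subsequence ending at i:
i:      1  2  3  4  5  6  7  8  9 10
a[i]:   3  4  2  6  8 10  1  9  7  5
dp:     1  1  2  1  1  1  3  2  3  4
Maximum is 4.

4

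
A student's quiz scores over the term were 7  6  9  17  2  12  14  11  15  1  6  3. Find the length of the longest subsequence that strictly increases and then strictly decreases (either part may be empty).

7

inc[i] = longest strictly increasing subsequence ending at i; dec[i] = longest strictly decreasing subsequence starting at i:
i:      1  2  3  4  5  6  7  8  9 10 11 12
a[i]:   7  6  9 17  2 12 14 11 15  1  6  3
inc:    1  1  2  3  1  3  4  3  5  1  2  2
dec:    4  3  3  5  2  4  4  3  3  1  2  1
Best peak at i=4 (value 17): inc=3, dec=5, length 3+5−1 = 7.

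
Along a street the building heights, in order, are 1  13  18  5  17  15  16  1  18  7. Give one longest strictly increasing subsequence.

1, 13, 15, 16, 18

Patience tails give the LIS length; then backtrack through the dp parents:
1 → extends → [1]
13 → extends → [1, 13]
18 → extends → [1, 13, 18]
5 → replaces 13 → [1, 5, 18]
17 → replaces 18 → [1, 5, 17]
15 → replaces 17 → [1, 5, 15]
16 → extends → [1, 5, 15, 16]
1 → already a tail → [1, 5, 15, 16]
18 → extends → [1, 5, 15, 16, 18]
7 → replaces 15 → [1, 5, 7, 16, 18]
Length 5; one witness is 1, 13, 15, 16, 18.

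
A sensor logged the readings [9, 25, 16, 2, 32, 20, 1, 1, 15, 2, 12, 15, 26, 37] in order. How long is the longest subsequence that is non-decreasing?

7

Track the smallest tail for each achievable length (allowing ties):
9 → extends → [9]
25 → extends → [9, 25]
16 → replaces 25 → [9, 16]
2 → replaces 9 → [2, 16]
32 → extends → [2, 16, 32]
20 → replaces 32 → [2, 16, 20]
1 → replaces 2 → [1, 16, 20]
1 → replaces 16 → [1, 1, 20]
15 → replaces 20 → [1, 1, 15]
2 → replaces 15 → [1, 1, 2]
12 → extends → [1, 1, 2, 12]
15 → extends → [1, 1, 2, 12, 15]
26 → extends → [1, 1, 2, 12, 15, 26]
37 → extends → [1, 1, 2, 12, 15, 26, 37]
Seven tails, so the longest non-decreasing subsequence has length 7 (e.g. 1, 1, 2, 12, 15, 26, 37).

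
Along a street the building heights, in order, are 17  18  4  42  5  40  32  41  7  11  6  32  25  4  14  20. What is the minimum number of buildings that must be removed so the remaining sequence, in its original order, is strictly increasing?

10

Fewest deletions = n − (longest strictly increasing subsequence).
i:      1  2  3  4  5  6  7  8  9 10 11 12 13 14 15 16
a[i]:  17 18  4 42  5 40 32 41  7 11  6 32 25  4 14 20
dp:     1  2  1  3  2  3  3  4  3  4  3  5  5  1  5  6
max dp = 6, so deletions = 16 − 6 = 10.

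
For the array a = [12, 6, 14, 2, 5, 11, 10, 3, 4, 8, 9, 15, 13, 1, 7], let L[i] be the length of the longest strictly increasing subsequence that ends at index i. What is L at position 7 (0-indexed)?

2

dp[i] = 1 + max{dp[j] : j<i, a[j]<a[i]} (or 1 if no such j):
i:      0  1  2  3  4  5  6  7  8  9 10 11 12 13 14
a[i]:  12  6 14  2  5 11 10  3  4  8  9 15 13  1  7
dp:     1  1  2  1  2  3  3  2  3  4  5  6  6  1  4
At index 7 the value is 2.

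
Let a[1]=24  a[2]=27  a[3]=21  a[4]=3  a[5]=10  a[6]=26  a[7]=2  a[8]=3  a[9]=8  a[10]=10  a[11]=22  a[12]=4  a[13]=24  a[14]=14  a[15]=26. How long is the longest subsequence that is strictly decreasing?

5

Let dp[i] be the longest strictly decreasing subsequence ending at i:
i:      1  2  3  4  5  6  7  8  9 10 11 12 13 14 15
a[i]:  24 27 21  3 10 26  2  3  8 10 22  4 24 14 26
dp:     1  1  2  3  3  2  4  4  4  3  3  5  3  4  2
Maximum is 5.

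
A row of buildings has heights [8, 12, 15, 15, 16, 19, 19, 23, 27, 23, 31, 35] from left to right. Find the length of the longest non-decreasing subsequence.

Track the smallest tail for each achievable length (allowing ties):
8 → extends → [8]
12 → extends → [8, 12]
15 → extends → [8, 12, 15]
15 → extends → [8, 12, 15, 15]
16 → extends → [8, 12, 15, 15, 16]
19 → extends → [8, 12, 15, 15, 16, 19]
19 → extends → [8, 12, 15, 15, 16, 19, 19]
23 → extends → [8, 12, 15, 15, 16, 19, 19, 23]
27 → extends → [8, 12, 15, 15, 16, 19, 19, 23, 27]
23 → replaces 27 → [8, 12, 15, 15, 16, 19, 19, 23, 23]
31 → extends → [8, 12, 15, 15, 16, 19, 19, 23, 23, 31]
35 → extends → [8, 12, 15, 15, 16, 19, 19, 23, 23, 31, 35]
Eleven tails, so the longest non-decreasing subsequence has length 11 (e.g. 8, 12, 15, 15, 16, 19, 19, 23, 27, 31, 35).

11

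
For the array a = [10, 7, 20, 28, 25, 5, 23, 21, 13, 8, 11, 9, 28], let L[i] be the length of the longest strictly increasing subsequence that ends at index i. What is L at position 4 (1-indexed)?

3

dp[i] = 1 + max{dp[j] : j<i, a[j]<a[i]} (or 1 if no such j):
i:      1  2  3  4  5  6  7  8  9 10 11 12 13
a[i]:  10  7 20 28 25  5 23 21 13  8 11  9 28
dp:     1  1  2  3  3  1  3  3  2  2  3  3  4
At index 4 the value is 3.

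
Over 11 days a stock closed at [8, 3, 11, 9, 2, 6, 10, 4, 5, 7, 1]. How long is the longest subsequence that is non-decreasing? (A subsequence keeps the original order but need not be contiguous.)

Let dp[i] be the length of the longest such subsequence ending at index i:
i:      1  2  3  4  5  6  7  8  9 10 11
a[i]:   8  3 11  9  2  6 10  4  5  7  1
dp:     1  1  2  2  1  2  3  2  3  4  1
Maximum dp value is 4.

4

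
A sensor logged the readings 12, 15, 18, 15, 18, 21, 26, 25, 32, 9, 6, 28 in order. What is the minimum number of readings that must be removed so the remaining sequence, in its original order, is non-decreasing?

Fewest deletions = n − (longest non-decreasing subsequence).
Patience tails:
12 → extends → [12]
15 → extends → [12, 15]
18 → extends → [12, 15, 18]
15 → replaces 18 → [12, 15, 15]
18 → extends → [12, 15, 15, 18]
21 → extends → [12, 15, 15, 18, 21]
26 → extends → [12, 15, 15, 18, 21, 26]
25 → replaces 26 → [12, 15, 15, 18, 21, 25]
32 → extends → [12, 15, 15, 18, 21, 25, 32]
9 → replaces 12 → [9, 15, 15, 18, 21, 25, 32]
6 → replaces 9 → [6, 15, 15, 18, 21, 25, 32]
28 → replaces 32 → [6, 15, 15, 18, 21, 25, 28]
Longest non-decreasing subsequence has length 7, so deletions = 12 − 7 = 5.

5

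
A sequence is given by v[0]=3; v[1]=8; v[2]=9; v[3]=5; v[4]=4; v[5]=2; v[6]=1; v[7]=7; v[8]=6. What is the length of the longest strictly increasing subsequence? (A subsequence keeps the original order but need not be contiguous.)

3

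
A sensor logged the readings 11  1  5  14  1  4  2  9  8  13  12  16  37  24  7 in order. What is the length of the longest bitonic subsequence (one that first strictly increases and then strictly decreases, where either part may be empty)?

inc[i] = longest strictly increasing subsequence ending at i; dec[i] = longest strictly decreasing subsequence starting at i:
i:      1  2  3  4  5  6  7  8  9 10 11 12 13 14 15
a[i]:  11  1  5 14  1  4  2  9  8 13 12 16 37 24  7
inc:    1  1  2  3  1  2  2  3  3  4  4  5  6  6  3
dec:    4  1  3  4  1  2  1  3  2  3  2  2  3  2  1
Best peak at i=13 (value 37): inc=6, dec=3, length 6+3−1 = 8.

8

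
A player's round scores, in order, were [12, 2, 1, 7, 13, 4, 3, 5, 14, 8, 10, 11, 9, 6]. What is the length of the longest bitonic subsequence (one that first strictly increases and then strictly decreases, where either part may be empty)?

8

inc[i] = longest strictly increasing subsequence ending at i; dec[i] = longest strictly decreasing subsequence starting at i:
i:      1  2  3  4  5  6  7  8  9 10 11 12 13 14
a[i]:  12  2  1  7 13  4  3  5 14  8 10 11  9  6
inc:    1  1  1  2  3  2  2  3  4  4  5  6  5  4
dec:    4  2  1  3  4  2  1  1  4  2  3  3  2  1
Best peak at i=12 (value 11): inc=6, dec=3, length 6+3−1 = 8.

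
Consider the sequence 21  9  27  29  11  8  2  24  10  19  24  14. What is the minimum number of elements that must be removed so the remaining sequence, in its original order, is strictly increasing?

8

Fewest deletions = n − (longest strictly increasing subsequence).
i:      1  2  3  4  5  6  7  8  9 10 11 12
a[i]:  21  9 27 29 11  8  2 24 10 19 24 14
dp:     1  1  2  3  2  1  1  3  2  3  4  3
max dp = 4, so deletions = 12 − 4 = 8.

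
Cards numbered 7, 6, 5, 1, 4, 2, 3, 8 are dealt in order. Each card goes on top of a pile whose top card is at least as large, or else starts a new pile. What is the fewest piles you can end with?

4

The minimum number of non-increasing subsequences covering a sequence equals the length of its longest strictly increasing subsequence.
LIS length is 4 (e.g. 1, 2, 3, 8), so 4 piles are needed.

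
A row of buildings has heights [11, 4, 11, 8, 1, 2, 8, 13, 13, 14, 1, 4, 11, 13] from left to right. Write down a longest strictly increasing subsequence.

Patience tails give the LIS length; then backtrack through the dp parents:
11 → extends → [11]
4 → replaces 11 → [4]
11 → extends → [4, 11]
8 → replaces 11 → [4, 8]
1 → replaces 4 → [1, 8]
2 → replaces 8 → [1, 2]
8 → extends → [1, 2, 8]
13 → extends → [1, 2, 8, 13]
13 → already a tail → [1, 2, 8, 13]
14 → extends → [1, 2, 8, 13, 14]
1 → already a tail → [1, 2, 8, 13, 14]
4 → replaces 8 → [1, 2, 4, 13, 14]
11 → replaces 13 → [1, 2, 4, 11, 14]
13 → replaces 14 → [1, 2, 4, 11, 13]
Length 5; one witness is 1, 2, 8, 13, 14.

1, 2, 8, 13, 14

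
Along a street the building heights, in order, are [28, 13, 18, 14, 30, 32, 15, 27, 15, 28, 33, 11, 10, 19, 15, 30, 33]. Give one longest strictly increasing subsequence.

13, 14, 15, 27, 28, 30, 33

Patience tails give the LIS length; then backtrack through the dp parents:
28 → extends → [28]
13 → replaces 28 → [13]
18 → extends → [13, 18]
14 → replaces 18 → [13, 14]
30 → extends → [13, 14, 30]
32 → extends → [13, 14, 30, 32]
15 → replaces 30 → [13, 14, 15, 32]
27 → replaces 32 → [13, 14, 15, 27]
15 → already a tail → [13, 14, 15, 27]
28 → extends → [13, 14, 15, 27, 28]
33 → extends → [13, 14, 15, 27, 28, 33]
11 → replaces 13 → [11, 14, 15, 27, 28, 33]
10 → replaces 11 → [10, 14, 15, 27, 28, 33]
19 → replaces 27 → [10, 14, 15, 19, 28, 33]
15 → already a tail → [10, 14, 15, 19, 28, 33]
30 → replaces 33 → [10, 14, 15, 19, 28, 30]
33 → extends → [10, 14, 15, 19, 28, 30, 33]
Length 7; one witness is 13, 14, 15, 27, 28, 30, 33.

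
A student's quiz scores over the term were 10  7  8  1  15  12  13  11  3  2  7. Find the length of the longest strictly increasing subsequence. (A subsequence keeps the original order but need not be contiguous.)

4

Let dp[i] be the length of the longest such subsequence ending at index i:
i:      1  2  3  4  5  6  7  8  9 10 11
a[i]:  10  7  8  1 15 12 13 11  3  2  7
dp:     1  1  2  1  3  3  4  3  2  2  3
Maximum dp value is 4.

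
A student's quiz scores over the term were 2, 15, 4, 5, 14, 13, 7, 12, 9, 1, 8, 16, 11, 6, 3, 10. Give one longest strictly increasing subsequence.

Patience tails give the LIS length; then backtrack through the dp parents:
2 → extends → [2]
15 → extends → [2, 15]
4 → replaces 15 → [2, 4]
5 → extends → [2, 4, 5]
14 → extends → [2, 4, 5, 14]
13 → replaces 14 → [2, 4, 5, 13]
7 → replaces 13 → [2, 4, 5, 7]
12 → extends → [2, 4, 5, 7, 12]
9 → replaces 12 → [2, 4, 5, 7, 9]
1 → replaces 2 → [1, 4, 5, 7, 9]
8 → replaces 9 → [1, 4, 5, 7, 8]
16 → extends → [1, 4, 5, 7, 8, 16]
11 → replaces 16 → [1, 4, 5, 7, 8, 11]
6 → replaces 7 → [1, 4, 5, 6, 8, 11]
3 → replaces 4 → [1, 3, 5, 6, 8, 11]
10 → replaces 11 → [1, 3, 5, 6, 8, 10]
Length 6; one witness is 2, 4, 5, 7, 12, 16.

2, 4, 5, 7, 12, 16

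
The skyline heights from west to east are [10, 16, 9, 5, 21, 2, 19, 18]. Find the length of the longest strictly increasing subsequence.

3

Track the smallest tail for each achievable length (strict):
10 → extends → [10]
16 → extends → [10, 16]
9 → replaces 10 → [9, 16]
5 → replaces 9 → [5, 16]
21 → extends → [5, 16, 21]
2 → replaces 5 → [2, 16, 21]
19 → replaces 21 → [2, 16, 19]
18 → replaces 19 → [2, 16, 18]
Three tails, so the longest strictly increasing subsequence has length 3 (e.g. 10, 16, 21).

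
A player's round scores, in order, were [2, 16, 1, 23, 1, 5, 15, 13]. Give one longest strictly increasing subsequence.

Patience tails give the LIS length; then backtrack through the dp parents:
2 → extends → [2]
16 → extends → [2, 16]
1 → replaces 2 → [1, 16]
23 → extends → [1, 16, 23]
1 → already a tail → [1, 16, 23]
5 → replaces 16 → [1, 5, 23]
15 → replaces 23 → [1, 5, 15]
13 → replaces 15 → [1, 5, 13]
Length 3; one witness is 2, 16, 23.

2, 16, 23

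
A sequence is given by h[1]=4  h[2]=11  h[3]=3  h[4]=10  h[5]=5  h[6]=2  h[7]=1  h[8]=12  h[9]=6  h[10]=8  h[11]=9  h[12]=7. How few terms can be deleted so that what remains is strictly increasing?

Fewest deletions = n − (longest strictly increasing subsequence).
Patience tails:
4 → extends → [4]
11 → extends → [4, 11]
3 → replaces 4 → [3, 11]
10 → replaces 11 → [3, 10]
5 → replaces 10 → [3, 5]
2 → replaces 3 → [2, 5]
1 → replaces 2 → [1, 5]
12 → extends → [1, 5, 12]
6 → replaces 12 → [1, 5, 6]
8 → extends → [1, 5, 6, 8]
9 → extends → [1, 5, 6, 8, 9]
7 → replaces 8 → [1, 5, 6, 7, 9]
Longest strictly increasing subsequence has length 5, so deletions = 12 − 5 = 7.

7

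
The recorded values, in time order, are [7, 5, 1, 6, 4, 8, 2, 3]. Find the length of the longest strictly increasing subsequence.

3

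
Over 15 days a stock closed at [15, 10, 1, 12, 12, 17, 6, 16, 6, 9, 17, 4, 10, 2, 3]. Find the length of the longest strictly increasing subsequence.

4

Track the smallest tail for each achievable length (strict):
15 → extends → [15]
10 → replaces 15 → [10]
1 → replaces 10 → [1]
12 → extends → [1, 12]
12 → already a tail → [1, 12]
17 → extends → [1, 12, 17]
6 → replaces 12 → [1, 6, 17]
16 → replaces 17 → [1, 6, 16]
6 → already a tail → [1, 6, 16]
9 → replaces 16 → [1, 6, 9]
17 → extends → [1, 6, 9, 17]
4 → replaces 6 → [1, 4, 9, 17]
10 → replaces 17 → [1, 4, 9, 10]
2 → replaces 4 → [1, 2, 9, 10]
3 → replaces 9 → [1, 2, 3, 10]
Four tails, so the longest strictly increasing subsequence has length 4 (e.g. 10, 12, 16, 17).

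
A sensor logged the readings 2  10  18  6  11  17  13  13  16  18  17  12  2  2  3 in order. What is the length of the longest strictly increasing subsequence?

Track the smallest tail for each achievable length (strict):
2 → extends → [2]
10 → extends → [2, 10]
18 → extends → [2, 10, 18]
6 → replaces 10 → [2, 6, 18]
11 → replaces 18 → [2, 6, 11]
17 → extends → [2, 6, 11, 17]
13 → replaces 17 → [2, 6, 11, 13]
13 → already a tail → [2, 6, 11, 13]
16 → extends → [2, 6, 11, 13, 16]
18 → extends → [2, 6, 11, 13, 16, 18]
17 → replaces 18 → [2, 6, 11, 13, 16, 17]
12 → replaces 13 → [2, 6, 11, 12, 16, 17]
2 → already a tail → [2, 6, 11, 12, 16, 17]
2 → already a tail → [2, 6, 11, 12, 16, 17]
3 → replaces 6 → [2, 3, 11, 12, 16, 17]
Six tails, so the longest strictly increasing subsequence has length 6 (e.g. 2, 10, 11, 13, 16, 18).

6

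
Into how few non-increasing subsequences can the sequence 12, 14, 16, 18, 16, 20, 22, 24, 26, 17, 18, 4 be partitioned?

8

The minimum number of non-increasing subsequences covering a sequence equals the length of its longest strictly increasing subsequence.
LIS length is 8 (e.g. 12, 14, 16, 18, 20, 22, 24, 26), so 8 piles are needed.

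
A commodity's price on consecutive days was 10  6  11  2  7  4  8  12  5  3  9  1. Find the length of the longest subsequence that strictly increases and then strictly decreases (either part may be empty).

inc[i] = longest strictly increasing subsequence ending at i; dec[i] = longest strictly decreasing subsequence starting at i:
i:      1  2  3  4  5  6  7  8  9 10 11 12
a[i]:  10  6 11  2  7  4  8 12  5  3  9  1
inc:    1  1  2  1  2  2  3  4  3  2  4  1
dec:    5  4  5  2  4  3  4  4  3  2  2  1
Best peak at i=8 (value 12): inc=4, dec=4, length 4+4−1 = 7.

7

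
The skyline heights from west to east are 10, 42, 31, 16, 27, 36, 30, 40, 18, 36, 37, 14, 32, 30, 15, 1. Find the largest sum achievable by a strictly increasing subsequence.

156

Let S[i] be the best sum of a strictly increasing subsequence ending at i:
i:       1   2   3   4   5   6   7   8   9  10  11  12  13  14  15  16
a[i]:   10  42  31  16  27  36  30  40  18  36  37  14  32  30  15   1
S:      10  52  41  26  53  89  83 129  44 119 156  24 115  83  39   1
Maximum is 156 (e.g. 10 + 16 + 27 + 30 + 36 + 37).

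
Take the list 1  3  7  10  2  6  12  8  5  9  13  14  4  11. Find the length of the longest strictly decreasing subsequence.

4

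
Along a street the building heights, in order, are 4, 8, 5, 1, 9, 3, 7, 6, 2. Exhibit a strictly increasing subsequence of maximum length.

Patience tails give the LIS length; then backtrack through the dp parents:
4 → extends → [4]
8 → extends → [4, 8]
5 → replaces 8 → [4, 5]
1 → replaces 4 → [1, 5]
9 → extends → [1, 5, 9]
3 → replaces 5 → [1, 3, 9]
7 → replaces 9 → [1, 3, 7]
6 → replaces 7 → [1, 3, 6]
2 → replaces 3 → [1, 2, 6]
Length 3; one witness is 4, 8, 9.

4, 8, 9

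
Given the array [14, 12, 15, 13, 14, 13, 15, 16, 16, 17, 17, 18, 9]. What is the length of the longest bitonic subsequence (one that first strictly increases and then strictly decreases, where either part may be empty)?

inc[i] = longest strictly increasing subsequence ending at i; dec[i] = longest strictly decreasing subsequence starting at i:
i:      1  2  3  4  5  6  7  8  9 10 11 12 13
a[i]:  14 12 15 13 14 13 15 16 16 17 17 18  9
inc:    1  1  2  2  3  2  4  5  5  6  6  7  1
dec:    3  2  4  2  3  2  2  2  2  2  2  2  1
Best peak at i=12 (value 18): inc=7, dec=2, length 7+2−1 = 8.

8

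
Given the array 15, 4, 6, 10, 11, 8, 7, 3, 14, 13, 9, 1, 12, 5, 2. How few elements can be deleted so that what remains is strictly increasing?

10

Fewest deletions = n − (longest strictly increasing subsequence).
i:      1  2  3  4  5  6  7  8  9 10 11 12 13 14 15
a[i]:  15  4  6 10 11  8  7  3 14 13  9  1 12  5  2
dp:     1  1  2  3  4  3  3  1  5  5  4  1  5  2  2
max dp = 5, so deletions = 15 − 5 = 10.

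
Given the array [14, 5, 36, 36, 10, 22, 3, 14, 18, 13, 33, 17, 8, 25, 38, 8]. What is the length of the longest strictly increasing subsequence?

6

Track the smallest tail for each achievable length (strict):
14 → extends → [14]
5 → replaces 14 → [5]
36 → extends → [5, 36]
36 → already a tail → [5, 36]
10 → replaces 36 → [5, 10]
22 → extends → [5, 10, 22]
3 → replaces 5 → [3, 10, 22]
14 → replaces 22 → [3, 10, 14]
18 → extends → [3, 10, 14, 18]
13 → replaces 14 → [3, 10, 13, 18]
33 → extends → [3, 10, 13, 18, 33]
17 → replaces 18 → [3, 10, 13, 17, 33]
8 → replaces 10 → [3, 8, 13, 17, 33]
25 → replaces 33 → [3, 8, 13, 17, 25]
38 → extends → [3, 8, 13, 17, 25, 38]
8 → already a tail → [3, 8, 13, 17, 25, 38]
Six tails, so the longest strictly increasing subsequence has length 6 (e.g. 5, 10, 14, 18, 33, 38).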